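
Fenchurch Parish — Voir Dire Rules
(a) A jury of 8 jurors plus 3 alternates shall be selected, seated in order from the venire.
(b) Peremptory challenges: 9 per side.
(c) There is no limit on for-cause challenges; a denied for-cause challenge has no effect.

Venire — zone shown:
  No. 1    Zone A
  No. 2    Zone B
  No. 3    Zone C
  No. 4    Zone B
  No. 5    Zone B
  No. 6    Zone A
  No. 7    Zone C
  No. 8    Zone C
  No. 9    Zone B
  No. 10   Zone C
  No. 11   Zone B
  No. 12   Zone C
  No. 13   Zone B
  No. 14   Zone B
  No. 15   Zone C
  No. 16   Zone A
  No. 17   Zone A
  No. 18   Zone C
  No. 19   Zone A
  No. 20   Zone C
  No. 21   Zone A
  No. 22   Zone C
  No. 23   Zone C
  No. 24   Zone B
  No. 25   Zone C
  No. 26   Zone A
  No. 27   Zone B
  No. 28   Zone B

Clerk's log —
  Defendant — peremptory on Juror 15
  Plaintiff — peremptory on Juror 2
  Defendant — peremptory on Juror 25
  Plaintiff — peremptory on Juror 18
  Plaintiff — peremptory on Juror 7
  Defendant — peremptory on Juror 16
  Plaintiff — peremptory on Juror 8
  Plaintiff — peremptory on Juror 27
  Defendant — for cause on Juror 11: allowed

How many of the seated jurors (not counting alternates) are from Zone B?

Removed: #2, #7, #8, #11, #15, #16, #18, #25, #27.
Seated jurors 1–8: #1, #3, #4, #5, #6, #9, #10, #12 (alternates #13, #14, #17 not counted).
Of those, in Zone B: #4, #5, #9 → 3.

3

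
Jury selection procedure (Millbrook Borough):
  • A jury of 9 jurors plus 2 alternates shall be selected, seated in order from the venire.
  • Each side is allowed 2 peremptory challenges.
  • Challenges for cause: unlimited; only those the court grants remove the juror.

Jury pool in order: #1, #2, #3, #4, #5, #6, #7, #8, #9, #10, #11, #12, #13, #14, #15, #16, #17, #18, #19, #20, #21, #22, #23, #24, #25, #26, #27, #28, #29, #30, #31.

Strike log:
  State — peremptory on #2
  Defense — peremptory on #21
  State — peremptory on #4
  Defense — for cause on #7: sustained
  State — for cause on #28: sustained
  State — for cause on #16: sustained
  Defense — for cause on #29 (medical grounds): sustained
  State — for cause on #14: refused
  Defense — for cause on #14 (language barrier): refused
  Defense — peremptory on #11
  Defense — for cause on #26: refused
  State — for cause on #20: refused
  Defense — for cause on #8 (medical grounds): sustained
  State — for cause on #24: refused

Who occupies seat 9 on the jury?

14

Removed: #2, #4, #7, #8, #11, #16, #21, #28, #29. (#14, #20, #24, #26 stay — for-cause denied.)
Seating in order: seats 1–9 → #1, #3, #5, #6, #9, #10, #12, #13, #14; alternates → #15, #17.
So seat 9 is #14.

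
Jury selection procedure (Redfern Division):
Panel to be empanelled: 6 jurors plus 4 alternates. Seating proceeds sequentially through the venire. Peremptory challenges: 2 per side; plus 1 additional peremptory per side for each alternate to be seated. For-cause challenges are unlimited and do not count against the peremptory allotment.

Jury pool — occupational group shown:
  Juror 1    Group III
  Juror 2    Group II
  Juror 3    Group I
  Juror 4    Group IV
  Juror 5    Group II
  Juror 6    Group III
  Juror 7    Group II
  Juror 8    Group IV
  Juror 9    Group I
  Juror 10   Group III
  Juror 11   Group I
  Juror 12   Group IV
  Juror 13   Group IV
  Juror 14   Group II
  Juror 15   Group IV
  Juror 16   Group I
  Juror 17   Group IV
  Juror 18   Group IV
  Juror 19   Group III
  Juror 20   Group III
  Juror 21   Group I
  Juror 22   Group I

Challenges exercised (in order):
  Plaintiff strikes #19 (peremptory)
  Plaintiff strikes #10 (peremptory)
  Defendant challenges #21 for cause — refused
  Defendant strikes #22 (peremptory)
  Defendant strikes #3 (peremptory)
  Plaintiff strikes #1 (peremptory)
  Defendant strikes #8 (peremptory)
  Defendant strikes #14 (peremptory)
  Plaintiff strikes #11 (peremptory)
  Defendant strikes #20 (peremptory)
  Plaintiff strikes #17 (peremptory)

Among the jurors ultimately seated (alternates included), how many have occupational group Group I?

Removed: #1, #3, #8, #10, #11, #14, #17, #19, #20, #22.
Seated (10 incl. alternates): #2, #4, #5, #6, #7, #9, #12, #13, #15, #16.
Of those, in Group I: #9, #16 → 2.

2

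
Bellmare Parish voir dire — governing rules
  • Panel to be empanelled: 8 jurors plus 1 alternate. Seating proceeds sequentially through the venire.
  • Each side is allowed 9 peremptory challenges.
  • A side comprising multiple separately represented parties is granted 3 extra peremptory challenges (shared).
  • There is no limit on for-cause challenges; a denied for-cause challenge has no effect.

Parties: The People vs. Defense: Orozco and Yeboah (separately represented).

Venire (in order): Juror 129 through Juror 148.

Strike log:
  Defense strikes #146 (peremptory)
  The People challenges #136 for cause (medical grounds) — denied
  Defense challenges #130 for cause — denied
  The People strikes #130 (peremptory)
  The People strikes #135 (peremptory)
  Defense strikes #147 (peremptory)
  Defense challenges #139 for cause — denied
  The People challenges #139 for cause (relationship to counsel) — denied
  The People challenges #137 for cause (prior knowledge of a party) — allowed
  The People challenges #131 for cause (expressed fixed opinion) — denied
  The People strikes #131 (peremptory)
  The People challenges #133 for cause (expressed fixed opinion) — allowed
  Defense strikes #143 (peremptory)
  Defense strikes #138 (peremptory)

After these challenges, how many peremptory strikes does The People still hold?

6

The People allotment: 9.
The People peremptories used: #130, #135, #131 — 3 (for-cause on #136, #139, #137, #131, #133 don't count).
Remaining: 9 − 3 = 6.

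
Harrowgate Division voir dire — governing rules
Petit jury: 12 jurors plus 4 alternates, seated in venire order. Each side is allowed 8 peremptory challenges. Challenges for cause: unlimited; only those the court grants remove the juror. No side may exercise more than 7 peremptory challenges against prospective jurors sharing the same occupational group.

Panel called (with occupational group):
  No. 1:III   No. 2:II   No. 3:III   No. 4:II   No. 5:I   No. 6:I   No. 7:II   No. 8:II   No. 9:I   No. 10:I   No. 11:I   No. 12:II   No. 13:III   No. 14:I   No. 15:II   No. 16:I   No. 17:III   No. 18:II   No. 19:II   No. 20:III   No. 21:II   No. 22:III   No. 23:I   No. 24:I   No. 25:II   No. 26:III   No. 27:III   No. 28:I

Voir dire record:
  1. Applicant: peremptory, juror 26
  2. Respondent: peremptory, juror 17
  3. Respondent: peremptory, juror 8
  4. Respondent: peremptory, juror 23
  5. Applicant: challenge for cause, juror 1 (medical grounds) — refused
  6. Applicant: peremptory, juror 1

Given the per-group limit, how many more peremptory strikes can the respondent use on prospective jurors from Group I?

Respondent peremptories so far: #17, #8, #23 — 3 of 8 used, 5 left overall.
Against Group I: #23 — 1 used; per-group cap 7 leaves 6.
Binding limit: min(5, 6) = 5.

5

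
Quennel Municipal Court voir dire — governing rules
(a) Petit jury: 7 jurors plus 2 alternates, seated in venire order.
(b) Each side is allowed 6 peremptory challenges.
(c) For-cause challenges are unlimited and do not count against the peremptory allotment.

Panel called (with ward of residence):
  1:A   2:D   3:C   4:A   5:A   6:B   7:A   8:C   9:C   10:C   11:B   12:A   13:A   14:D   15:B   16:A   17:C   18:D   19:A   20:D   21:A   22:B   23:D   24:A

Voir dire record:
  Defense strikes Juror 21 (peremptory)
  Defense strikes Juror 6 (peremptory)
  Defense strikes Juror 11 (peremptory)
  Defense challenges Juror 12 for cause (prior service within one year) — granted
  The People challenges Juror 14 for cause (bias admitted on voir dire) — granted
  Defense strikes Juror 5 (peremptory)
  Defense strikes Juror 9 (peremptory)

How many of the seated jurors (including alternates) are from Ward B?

1

Removed: #5, #6, #9, #11, #12, #14, #21.
Seated (9 incl. alternates): #1, #2, #3, #4, #7, #8, #10, #13, #15.
Of those, in Ward B: #15 → 1.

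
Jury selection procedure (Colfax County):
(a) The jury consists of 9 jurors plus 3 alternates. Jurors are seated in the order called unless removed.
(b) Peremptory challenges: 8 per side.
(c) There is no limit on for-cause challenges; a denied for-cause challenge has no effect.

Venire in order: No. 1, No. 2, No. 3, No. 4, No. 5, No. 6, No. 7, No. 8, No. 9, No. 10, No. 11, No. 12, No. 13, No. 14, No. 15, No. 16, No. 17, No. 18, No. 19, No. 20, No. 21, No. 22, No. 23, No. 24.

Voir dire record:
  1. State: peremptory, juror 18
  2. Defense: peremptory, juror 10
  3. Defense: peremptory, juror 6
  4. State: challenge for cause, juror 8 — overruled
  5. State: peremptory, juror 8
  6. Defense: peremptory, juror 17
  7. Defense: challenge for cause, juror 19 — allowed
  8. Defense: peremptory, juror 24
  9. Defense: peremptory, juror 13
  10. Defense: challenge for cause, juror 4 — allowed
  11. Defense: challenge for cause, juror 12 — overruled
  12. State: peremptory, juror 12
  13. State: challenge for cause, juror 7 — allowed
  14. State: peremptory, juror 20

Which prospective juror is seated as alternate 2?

Removed: #4, #6, #7, #8, #10, #12, #13, #17, #18, #19, #20, #24.
Filling seats in venire order through position 11: #1, #2, #3, #5, #9, #11, #14, #15, #16, #21, #22.
So alternate 2 is #22.

22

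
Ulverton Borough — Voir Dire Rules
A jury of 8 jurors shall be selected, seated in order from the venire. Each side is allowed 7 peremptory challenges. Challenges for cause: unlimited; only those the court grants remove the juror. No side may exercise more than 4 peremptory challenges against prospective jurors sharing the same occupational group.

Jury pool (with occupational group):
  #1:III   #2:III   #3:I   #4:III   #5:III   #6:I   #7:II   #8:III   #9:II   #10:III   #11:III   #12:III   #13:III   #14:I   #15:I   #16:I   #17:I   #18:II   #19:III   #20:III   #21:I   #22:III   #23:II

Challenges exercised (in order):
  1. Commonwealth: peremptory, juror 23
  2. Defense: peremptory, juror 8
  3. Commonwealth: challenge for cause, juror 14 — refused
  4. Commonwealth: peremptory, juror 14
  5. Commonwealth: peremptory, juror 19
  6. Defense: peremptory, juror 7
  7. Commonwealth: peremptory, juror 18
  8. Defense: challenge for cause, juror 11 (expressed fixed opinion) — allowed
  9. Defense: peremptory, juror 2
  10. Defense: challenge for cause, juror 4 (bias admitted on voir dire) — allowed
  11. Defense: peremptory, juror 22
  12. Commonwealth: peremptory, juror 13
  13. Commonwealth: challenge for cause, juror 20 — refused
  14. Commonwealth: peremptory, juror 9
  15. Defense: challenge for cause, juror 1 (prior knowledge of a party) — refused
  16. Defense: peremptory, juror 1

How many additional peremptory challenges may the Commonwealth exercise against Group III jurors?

1

Commonwealth peremptories so far: #23, #14, #19, #18, #13, #9 — 6 of 7 used, 1 left overall.
Against Group III: #19, #13 — 2 used; per-group cap 4 leaves 2.
Binding limit: min(1, 2) = 1.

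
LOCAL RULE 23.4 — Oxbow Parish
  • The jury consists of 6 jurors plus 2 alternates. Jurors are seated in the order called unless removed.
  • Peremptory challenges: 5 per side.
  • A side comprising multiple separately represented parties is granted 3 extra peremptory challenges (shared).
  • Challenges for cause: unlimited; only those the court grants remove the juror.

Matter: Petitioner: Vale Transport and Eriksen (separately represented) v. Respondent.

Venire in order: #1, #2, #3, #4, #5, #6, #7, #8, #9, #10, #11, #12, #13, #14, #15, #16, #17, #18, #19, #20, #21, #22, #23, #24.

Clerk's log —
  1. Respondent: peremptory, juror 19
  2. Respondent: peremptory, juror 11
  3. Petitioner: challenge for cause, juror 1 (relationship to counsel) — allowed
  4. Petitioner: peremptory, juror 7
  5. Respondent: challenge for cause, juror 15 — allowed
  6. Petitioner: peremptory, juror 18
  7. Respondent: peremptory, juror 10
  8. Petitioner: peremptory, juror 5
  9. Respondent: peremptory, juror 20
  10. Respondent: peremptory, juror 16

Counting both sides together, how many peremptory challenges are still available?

Petitioner allotment: 5 base + 3 multi-party = 8. Respondent allotment: 5.
Petitioner peremptories used: #7, #18, #5 — 3 (the for-cause on #1 doesn't count).
Respondent peremptories used: #19, #11, #10, #20, #16 — 5 (the for-cause on #15 doesn't count).
Remaining: (8 − 3) + (5 − 5) = 5.

5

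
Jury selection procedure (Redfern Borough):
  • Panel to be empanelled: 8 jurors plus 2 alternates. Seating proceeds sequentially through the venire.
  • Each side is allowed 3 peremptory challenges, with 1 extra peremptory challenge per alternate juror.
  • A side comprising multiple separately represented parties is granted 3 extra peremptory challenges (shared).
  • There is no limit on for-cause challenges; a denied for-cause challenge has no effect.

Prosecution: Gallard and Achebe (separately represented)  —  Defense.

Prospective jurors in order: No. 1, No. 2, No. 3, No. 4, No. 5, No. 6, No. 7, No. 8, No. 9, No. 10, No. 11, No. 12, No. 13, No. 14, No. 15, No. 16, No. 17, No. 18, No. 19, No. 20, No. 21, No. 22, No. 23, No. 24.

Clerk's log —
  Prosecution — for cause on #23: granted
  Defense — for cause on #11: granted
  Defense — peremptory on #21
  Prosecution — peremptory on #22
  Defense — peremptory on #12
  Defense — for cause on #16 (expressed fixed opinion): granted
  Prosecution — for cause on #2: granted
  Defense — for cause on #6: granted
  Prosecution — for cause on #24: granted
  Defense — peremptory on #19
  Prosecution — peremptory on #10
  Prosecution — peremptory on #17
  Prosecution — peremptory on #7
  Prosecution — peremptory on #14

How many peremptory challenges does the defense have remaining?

2

Defense allotment: 3 base + 1 × 2 alternates = 5.
Defense peremptories used: #21, #12, #19 — 3 (for-cause on #11, #16, #6 don't count).
Remaining: 5 − 3 = 2.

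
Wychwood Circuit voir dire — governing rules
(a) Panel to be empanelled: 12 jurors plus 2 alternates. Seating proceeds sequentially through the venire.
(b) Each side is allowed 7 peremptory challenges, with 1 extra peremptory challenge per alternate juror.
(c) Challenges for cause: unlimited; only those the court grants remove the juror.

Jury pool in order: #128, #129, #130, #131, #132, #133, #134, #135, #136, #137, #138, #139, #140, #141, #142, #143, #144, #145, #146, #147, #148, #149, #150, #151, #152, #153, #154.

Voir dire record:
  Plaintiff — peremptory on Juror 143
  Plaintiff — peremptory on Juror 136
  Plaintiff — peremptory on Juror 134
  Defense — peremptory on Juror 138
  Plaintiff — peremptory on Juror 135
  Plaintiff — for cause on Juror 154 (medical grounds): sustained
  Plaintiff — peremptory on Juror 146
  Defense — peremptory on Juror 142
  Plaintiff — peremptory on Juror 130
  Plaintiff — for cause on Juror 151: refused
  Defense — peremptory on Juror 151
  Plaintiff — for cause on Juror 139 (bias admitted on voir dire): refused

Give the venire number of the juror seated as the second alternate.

Removed: #130, #134, #135, #136, #138, #142, #143, #146, #151, #154. (#139 stays — for-cause denied.)
Filling seats in venire order through position 14: #128, #129, #131, #132, #133, #137, #139, #140, #141, #144, #145, #147, #148, #149.
So alternate 2 is #149.

149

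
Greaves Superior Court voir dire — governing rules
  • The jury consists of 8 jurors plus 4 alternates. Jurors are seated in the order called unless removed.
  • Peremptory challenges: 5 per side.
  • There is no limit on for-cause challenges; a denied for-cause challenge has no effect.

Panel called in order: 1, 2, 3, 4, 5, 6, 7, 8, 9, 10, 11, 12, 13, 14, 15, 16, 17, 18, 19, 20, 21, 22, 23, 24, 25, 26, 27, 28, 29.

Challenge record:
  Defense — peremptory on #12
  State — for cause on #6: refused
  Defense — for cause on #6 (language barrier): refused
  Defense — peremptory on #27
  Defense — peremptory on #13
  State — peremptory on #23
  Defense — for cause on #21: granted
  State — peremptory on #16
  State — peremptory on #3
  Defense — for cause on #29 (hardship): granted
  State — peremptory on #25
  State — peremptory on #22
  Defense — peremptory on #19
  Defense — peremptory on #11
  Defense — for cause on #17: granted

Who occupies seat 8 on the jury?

9

Removed: #3, #11, #12, #13, #16, #17, #19, #21, #22, #23, #25, #27, #29. (#6 stays — for-cause denied.)
Seating in order: seats 1–8 → #1, #2, #4, #5, #6, #7, #8, #9; alternates → #10, #14, #15, #18.
So seat 8 is #9.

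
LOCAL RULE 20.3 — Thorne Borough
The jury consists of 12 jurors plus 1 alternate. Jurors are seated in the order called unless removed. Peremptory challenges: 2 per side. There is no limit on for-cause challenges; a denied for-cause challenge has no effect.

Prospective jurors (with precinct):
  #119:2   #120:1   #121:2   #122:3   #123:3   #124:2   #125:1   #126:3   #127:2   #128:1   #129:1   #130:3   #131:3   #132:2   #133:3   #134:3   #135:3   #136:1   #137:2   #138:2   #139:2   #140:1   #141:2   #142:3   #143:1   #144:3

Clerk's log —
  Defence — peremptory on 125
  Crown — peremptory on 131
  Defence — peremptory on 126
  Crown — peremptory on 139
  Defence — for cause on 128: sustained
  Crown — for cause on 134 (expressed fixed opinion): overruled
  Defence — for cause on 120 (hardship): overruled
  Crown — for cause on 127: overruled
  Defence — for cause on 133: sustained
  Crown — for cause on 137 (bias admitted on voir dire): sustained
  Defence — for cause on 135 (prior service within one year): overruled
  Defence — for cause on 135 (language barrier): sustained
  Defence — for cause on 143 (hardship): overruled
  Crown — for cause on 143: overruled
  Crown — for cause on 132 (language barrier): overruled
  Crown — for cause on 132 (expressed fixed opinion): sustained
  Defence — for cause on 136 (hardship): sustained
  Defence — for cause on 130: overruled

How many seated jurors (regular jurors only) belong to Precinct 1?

3

Removed: #125, #126, #128, #131, #132, #133, #135, #136, #137, #139.
Seated jurors 1–12: #119, #120, #121, #122, #123, #124, #127, #129, #130, #134, #138, #140 (alternates #141 not counted).
Of those, in Precinct 1: #120, #129, #140 → 3.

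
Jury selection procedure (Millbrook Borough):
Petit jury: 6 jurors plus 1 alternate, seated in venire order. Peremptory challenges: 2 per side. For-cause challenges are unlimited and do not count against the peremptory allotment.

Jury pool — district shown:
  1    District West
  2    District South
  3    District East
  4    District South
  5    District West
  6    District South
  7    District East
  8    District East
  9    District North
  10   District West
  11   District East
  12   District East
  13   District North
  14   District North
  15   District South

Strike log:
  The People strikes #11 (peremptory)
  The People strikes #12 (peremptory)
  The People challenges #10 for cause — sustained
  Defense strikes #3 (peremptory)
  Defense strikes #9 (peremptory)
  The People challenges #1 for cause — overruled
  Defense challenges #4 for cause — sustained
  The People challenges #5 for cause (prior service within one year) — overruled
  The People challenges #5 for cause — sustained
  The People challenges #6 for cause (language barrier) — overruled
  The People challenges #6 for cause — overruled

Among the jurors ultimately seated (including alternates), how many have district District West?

1

Removed: #3, #4, #5, #9, #10, #11, #12.
Seated (7 incl. alternates): #1, #2, #6, #7, #8, #13, #14.
Of those, in District West: #1 → 1.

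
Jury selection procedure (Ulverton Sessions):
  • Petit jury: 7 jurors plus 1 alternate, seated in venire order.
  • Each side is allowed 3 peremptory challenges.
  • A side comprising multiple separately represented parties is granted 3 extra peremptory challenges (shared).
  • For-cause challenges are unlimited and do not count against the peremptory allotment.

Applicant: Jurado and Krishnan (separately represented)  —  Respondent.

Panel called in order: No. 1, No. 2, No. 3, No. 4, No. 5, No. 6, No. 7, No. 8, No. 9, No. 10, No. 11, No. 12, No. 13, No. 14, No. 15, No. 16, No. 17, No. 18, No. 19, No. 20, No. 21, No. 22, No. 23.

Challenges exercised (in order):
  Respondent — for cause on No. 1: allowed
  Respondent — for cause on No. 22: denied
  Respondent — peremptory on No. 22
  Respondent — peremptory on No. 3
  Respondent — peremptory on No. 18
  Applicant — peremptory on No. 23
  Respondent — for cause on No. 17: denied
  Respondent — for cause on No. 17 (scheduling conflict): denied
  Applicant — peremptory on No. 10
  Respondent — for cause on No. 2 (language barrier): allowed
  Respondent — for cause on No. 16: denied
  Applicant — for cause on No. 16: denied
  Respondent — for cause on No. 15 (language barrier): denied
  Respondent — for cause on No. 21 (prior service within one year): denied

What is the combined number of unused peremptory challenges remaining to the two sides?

4

Applicant allotment: 3 base + 3 multi-party = 6. Respondent allotment: 3.
Applicant peremptories used: #23, #10 — 2 (the for-cause on #16 doesn't count).
Respondent peremptories used: #22, #3, #18 — 3 (for-cause on #1, #22, #17, #17, #2, #16, #15, #21 don't count).
Remaining: (6 − 2) + (3 − 3) = 4.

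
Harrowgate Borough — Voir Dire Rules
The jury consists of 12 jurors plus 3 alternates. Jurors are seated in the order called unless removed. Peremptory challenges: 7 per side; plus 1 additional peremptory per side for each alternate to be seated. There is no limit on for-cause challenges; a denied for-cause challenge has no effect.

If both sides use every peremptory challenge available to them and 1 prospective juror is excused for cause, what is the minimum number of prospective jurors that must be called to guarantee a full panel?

36

Seats to fill: 12 + 3 alternates = 15.
Peremptories: 7 + 1×3 = 10 per side × 2 sides = 20.
For-cause removals: 1.
Minimum venire: 15 + 20 + 1 = 36.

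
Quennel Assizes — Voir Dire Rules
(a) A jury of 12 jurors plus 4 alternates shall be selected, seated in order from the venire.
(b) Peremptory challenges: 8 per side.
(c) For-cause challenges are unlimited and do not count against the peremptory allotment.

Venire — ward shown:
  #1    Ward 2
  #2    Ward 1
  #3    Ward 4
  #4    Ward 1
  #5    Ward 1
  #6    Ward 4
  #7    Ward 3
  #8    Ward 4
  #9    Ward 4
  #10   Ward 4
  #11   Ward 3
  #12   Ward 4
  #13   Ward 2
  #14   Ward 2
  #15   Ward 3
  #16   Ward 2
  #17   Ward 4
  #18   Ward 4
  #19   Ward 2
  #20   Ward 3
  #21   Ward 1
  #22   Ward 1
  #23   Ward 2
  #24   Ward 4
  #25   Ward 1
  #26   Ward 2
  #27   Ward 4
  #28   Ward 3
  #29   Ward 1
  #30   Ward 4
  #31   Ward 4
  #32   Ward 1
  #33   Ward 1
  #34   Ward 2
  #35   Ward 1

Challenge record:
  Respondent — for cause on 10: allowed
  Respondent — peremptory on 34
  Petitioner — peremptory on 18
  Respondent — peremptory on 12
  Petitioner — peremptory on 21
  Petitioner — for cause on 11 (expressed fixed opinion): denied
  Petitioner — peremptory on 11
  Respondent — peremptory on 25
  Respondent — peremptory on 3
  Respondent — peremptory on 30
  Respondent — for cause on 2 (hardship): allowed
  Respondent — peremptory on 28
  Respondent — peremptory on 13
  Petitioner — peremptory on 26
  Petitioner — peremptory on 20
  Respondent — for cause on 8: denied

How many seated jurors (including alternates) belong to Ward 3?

2

Removed: #2, #3, #10, #11, #12, #13, #18, #20, #21, #25, #26, #28, #30, #34.
Seated (16 incl. alternates): #1, #4, #5, #6, #7, #8, #9, #14, #15, #16, #17, #19, #22, #23, #24, #27.
Of those, in Ward 3: #7, #15 → 2.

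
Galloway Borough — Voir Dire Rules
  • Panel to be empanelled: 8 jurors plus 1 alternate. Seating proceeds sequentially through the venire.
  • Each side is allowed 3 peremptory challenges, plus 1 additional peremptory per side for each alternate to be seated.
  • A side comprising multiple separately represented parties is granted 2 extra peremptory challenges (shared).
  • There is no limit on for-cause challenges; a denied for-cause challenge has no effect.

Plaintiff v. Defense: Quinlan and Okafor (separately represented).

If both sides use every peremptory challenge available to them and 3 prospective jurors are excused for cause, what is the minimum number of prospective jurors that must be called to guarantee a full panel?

Seats to fill: 8 + 1 alternates = 9.
Peremptories — Plaintiff: 3 + 1×1 = 4; Defense: 3 + 1×1 + 2 = 6; total 10.
For-cause removals: 3.
Minimum venire: 9 + 10 + 3 = 22.

22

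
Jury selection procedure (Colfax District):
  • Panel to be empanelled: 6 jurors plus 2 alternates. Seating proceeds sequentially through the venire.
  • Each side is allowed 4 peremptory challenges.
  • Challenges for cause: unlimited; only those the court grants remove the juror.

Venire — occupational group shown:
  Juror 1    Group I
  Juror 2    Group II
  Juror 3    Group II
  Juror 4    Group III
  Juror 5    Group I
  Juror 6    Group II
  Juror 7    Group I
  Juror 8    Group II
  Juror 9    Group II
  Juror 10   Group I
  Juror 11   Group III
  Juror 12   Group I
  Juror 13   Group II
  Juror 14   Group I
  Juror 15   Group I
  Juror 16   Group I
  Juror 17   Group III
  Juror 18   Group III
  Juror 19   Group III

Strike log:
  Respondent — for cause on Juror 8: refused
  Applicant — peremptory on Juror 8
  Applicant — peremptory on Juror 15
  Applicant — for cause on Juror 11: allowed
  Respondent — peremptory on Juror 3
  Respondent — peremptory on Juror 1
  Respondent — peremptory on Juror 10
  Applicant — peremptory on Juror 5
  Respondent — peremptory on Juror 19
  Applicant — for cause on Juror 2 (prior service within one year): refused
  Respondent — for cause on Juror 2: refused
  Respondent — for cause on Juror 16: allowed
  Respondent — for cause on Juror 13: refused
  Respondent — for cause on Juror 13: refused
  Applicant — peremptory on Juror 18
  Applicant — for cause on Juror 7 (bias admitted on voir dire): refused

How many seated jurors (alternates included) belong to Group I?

Removed: #1, #3, #5, #8, #10, #11, #15, #16, #18, #19.
Seated (8 incl. alternates): #2, #4, #6, #7, #9, #12, #13, #14.
Of those, in Group I: #7, #12, #14 → 3.

3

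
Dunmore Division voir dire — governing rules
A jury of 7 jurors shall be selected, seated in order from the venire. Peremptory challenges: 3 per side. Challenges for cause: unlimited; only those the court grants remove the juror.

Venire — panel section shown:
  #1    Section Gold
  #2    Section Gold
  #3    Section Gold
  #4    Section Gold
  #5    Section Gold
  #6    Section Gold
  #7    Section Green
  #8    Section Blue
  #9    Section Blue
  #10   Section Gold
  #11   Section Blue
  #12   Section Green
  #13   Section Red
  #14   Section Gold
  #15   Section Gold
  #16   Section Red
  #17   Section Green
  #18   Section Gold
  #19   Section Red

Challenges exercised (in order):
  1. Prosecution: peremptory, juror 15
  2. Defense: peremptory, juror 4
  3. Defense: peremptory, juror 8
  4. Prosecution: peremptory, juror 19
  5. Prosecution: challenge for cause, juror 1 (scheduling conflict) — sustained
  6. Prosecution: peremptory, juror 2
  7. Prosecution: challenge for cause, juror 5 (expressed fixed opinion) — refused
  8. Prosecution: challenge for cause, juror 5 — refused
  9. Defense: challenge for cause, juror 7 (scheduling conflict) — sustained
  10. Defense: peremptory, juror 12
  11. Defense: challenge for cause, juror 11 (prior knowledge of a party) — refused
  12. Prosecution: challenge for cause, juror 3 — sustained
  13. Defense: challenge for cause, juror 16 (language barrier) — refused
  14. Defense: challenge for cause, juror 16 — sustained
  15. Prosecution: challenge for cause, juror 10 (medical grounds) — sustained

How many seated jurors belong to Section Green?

1

Removed: #1, #2, #3, #4, #7, #8, #10, #12, #15, #16, #19.
Seated jurors 1–7: #5, #6, #9, #11, #13, #14, #17.
Of those, in Section Green: #17 → 1.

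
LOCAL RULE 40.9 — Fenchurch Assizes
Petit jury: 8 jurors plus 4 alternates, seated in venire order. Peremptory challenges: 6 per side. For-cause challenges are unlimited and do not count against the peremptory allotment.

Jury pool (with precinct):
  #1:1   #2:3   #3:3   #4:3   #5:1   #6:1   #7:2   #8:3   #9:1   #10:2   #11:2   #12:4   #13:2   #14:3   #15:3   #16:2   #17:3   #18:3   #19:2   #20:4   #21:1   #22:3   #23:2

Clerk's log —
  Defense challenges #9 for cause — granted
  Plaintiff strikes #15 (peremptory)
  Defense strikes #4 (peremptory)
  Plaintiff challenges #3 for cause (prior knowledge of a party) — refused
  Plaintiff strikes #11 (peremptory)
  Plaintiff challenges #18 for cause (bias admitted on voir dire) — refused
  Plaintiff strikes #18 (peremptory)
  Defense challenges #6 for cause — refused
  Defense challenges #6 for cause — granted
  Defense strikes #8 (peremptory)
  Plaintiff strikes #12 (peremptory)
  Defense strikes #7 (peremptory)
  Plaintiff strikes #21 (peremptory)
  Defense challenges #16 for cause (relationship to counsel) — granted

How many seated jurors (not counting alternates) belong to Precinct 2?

2

Removed: #4, #6, #7, #8, #9, #11, #12, #15, #16, #18, #21.
Seated jurors 1–8: #1, #2, #3, #5, #10, #13, #14, #17 (alternates #19, #20, #22, #23 not counted).
Of those, in Precinct 2: #10, #13 → 2.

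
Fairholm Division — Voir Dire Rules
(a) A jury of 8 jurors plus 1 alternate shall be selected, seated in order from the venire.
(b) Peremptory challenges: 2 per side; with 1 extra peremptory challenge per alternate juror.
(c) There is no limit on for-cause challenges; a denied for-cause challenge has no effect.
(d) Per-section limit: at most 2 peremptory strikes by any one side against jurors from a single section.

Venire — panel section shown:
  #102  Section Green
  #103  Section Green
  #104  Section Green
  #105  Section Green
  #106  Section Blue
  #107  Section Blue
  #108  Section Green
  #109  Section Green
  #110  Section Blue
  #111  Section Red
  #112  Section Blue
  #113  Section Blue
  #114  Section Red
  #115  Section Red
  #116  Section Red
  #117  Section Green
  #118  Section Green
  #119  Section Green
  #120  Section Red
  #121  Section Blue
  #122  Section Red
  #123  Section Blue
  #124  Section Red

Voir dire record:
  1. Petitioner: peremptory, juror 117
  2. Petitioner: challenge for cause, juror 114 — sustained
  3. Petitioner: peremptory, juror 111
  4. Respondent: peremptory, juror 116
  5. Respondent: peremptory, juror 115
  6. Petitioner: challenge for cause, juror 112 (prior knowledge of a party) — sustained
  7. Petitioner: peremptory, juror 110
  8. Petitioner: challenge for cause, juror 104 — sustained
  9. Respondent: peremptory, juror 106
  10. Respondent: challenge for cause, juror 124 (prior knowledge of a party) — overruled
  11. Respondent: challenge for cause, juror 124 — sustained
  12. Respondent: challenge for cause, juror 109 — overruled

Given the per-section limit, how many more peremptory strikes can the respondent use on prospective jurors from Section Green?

0

Respondent peremptories so far: #116, #115, #106 — 3 of 3 used, 0 left overall.
Against Section Green: none yet — per-section cap 2 leaves 2.
Binding limit: min(0, 2) = 0.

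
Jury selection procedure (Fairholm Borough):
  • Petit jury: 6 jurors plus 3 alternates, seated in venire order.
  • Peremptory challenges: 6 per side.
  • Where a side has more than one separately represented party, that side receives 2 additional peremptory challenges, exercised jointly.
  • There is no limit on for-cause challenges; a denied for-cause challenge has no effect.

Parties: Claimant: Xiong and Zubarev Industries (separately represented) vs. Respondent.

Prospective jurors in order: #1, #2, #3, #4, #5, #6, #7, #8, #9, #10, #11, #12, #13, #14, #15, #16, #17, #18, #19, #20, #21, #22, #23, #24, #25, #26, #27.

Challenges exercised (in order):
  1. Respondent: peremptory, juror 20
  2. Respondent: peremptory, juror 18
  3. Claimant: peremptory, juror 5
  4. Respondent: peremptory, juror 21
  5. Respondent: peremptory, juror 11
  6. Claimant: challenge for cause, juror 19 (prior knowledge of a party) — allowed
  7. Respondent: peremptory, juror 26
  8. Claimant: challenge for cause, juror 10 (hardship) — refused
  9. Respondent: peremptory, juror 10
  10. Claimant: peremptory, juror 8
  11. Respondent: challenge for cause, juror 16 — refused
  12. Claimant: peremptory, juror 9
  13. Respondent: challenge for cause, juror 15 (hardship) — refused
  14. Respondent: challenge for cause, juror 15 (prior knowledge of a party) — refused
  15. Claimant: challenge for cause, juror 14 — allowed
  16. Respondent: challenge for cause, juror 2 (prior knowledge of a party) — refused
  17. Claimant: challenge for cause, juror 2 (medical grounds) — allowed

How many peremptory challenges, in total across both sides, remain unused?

Claimant allotment: 6 base + 2 multi-party = 8. Respondent allotment: 6.
Claimant peremptories used: #5, #8, #9 — 3 (for-cause on #19, #10, #14, #2 don't count).
Respondent peremptories used: #20, #18, #21, #11, #26, #10 — 6 (for-cause on #16, #15, #15, #2 don't count).
Remaining: (8 − 3) + (6 − 6) = 5.

5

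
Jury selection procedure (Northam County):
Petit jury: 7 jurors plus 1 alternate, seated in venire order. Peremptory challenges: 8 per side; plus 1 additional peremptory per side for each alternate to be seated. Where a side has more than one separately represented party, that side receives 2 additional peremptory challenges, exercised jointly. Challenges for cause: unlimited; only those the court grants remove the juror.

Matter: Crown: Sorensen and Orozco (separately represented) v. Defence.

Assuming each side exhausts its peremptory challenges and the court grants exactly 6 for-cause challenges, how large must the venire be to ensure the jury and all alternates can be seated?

34

Seats to fill: 7 + 1 alternates = 8.
Peremptories — Crown: 8 + 1×1 + 2 = 11; Defence: 8 + 1×1 = 9; total 20.
For-cause removals: 6.
Minimum venire: 8 + 20 + 6 = 34.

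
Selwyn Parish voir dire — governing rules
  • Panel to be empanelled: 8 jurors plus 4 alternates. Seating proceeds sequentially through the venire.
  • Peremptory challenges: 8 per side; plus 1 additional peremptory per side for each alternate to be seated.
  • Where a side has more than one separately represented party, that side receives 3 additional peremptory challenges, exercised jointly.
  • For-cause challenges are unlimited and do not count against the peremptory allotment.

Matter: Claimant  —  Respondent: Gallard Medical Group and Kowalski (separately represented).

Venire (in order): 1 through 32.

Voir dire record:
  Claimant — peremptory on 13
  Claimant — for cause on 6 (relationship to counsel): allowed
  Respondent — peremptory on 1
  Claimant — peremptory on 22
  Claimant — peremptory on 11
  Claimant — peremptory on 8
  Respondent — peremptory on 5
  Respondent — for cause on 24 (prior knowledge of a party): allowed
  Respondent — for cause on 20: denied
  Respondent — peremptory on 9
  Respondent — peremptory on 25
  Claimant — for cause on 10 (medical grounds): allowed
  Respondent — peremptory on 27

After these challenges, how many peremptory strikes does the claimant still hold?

8

Claimant allotment: 8 base + 1 × 4 alternates = 12.
Claimant peremptories used: #13, #22, #11, #8 — 4 (for-cause on #6, #10 don't count).
Remaining: 12 − 4 = 8.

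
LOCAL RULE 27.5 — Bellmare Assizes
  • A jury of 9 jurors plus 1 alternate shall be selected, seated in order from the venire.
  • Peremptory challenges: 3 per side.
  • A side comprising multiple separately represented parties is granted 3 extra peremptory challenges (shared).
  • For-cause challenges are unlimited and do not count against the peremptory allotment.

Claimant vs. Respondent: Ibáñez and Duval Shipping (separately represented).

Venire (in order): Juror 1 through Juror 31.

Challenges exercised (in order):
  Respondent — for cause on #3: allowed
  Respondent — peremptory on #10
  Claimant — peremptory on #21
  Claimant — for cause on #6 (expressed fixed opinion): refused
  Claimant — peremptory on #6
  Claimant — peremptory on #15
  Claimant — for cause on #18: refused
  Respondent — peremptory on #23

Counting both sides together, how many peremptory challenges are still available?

Claimant allotment: 3. Respondent allotment: 3 base + 3 multi-party = 6.
Claimant peremptories used: #21, #6, #15 — 3 (for-cause on #6, #18 don't count).
Respondent peremptories used: #10, #23 — 2 (the for-cause on #3 doesn't count).
Remaining: (3 − 3) + (6 − 2) = 4.

4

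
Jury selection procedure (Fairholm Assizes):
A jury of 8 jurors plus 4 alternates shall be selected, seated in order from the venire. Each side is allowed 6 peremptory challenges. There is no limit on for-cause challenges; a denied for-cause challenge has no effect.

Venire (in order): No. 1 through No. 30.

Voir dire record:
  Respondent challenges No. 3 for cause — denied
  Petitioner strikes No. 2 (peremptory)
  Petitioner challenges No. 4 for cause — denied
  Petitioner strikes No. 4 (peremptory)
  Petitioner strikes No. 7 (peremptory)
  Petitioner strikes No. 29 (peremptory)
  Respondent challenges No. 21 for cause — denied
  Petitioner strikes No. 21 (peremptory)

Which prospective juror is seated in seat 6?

9

Removed: #2, #4, #7, #21, #29. (#3 stays — for-cause denied.)
Seating in order: seats 1–8 → #1, #3, #5, #6, #8, #9, #10, #11; alternates → #12, #13, #14, #15.
So seat 6 is #9.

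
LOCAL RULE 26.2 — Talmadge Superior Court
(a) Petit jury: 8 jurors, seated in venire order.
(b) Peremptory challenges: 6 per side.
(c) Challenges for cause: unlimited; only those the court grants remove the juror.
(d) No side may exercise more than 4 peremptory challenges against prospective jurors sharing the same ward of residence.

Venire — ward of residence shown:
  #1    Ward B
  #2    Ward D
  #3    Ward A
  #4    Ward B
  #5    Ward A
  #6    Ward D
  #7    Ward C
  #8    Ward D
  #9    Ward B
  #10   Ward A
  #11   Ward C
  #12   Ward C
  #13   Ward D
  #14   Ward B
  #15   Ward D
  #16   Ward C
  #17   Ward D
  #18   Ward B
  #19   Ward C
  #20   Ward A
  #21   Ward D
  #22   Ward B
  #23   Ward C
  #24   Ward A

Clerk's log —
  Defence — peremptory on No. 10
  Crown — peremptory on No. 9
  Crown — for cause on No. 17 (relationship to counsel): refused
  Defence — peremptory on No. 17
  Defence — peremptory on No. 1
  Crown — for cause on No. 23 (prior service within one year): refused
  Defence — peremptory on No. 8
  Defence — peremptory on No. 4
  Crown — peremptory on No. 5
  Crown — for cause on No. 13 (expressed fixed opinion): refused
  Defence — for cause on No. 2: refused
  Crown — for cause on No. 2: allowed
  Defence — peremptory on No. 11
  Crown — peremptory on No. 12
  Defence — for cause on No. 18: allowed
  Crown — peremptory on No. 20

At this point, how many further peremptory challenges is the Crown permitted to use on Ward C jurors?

Crown peremptories so far: #9, #5, #12, #20 — 4 of 6 used, 2 left overall.
Against Ward C: #12 — 1 used; per-ward cap 4 leaves 3.
Binding limit: min(2, 3) = 2.

2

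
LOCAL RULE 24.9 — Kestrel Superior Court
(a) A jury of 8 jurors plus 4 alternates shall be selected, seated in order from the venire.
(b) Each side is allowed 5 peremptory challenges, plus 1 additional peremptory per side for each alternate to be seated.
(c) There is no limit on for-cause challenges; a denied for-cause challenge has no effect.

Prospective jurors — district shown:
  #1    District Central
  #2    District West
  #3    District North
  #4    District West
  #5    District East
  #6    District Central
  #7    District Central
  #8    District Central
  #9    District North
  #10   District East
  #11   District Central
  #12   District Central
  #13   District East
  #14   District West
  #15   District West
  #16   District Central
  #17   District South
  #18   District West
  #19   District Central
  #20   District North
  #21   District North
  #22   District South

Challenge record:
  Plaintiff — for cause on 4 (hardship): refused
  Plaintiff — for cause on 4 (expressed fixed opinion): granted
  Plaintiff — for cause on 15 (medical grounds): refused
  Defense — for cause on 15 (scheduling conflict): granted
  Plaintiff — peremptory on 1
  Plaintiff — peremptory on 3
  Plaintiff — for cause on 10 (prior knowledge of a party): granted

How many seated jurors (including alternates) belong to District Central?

6

Removed: #1, #3, #4, #10, #15.
Seated (12 incl. alternates): #2, #5, #6, #7, #8, #9, #11, #12, #13, #14, #16, #17.
Of those, in District Central: #6, #7, #8, #11, #12, #16 → 6.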